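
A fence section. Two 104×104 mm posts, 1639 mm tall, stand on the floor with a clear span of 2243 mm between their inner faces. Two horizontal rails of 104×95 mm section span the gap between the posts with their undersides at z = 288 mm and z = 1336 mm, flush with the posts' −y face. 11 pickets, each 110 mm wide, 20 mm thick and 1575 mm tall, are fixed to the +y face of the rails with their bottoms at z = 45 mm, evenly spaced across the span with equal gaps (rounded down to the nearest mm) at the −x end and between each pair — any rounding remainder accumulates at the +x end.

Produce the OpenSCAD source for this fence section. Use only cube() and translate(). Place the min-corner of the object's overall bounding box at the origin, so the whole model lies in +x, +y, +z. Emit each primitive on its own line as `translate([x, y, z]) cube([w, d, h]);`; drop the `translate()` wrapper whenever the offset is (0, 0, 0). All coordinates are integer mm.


cube([104, 104, 1639]);
translate([2347, 0, 0]) cube([104, 104, 1639]);
translate([104, 0, 288]) cube([2243, 104, 95]);
translate([104, 0, 1336]) cube([2243, 104, 95]);
translate([190, 104, 45]) cube([110, 20, 1575]);
translate([386, 104, 45]) cube([110, 20, 1575]);
translate([582, 104, 45]) cube([110, 20, 1575]);
translate([778, 104, 45]) cube([110, 20, 1575]);
translate([974, 104, 45]) cube([110, 20, 1575]);
translate([1170, 104, 45]) cube([110, 20, 1575]);
translate([1366, 104, 45]) cube([110, 20, 1575]);
translate([1562, 104, 45]) cube([110, 20, 1575]);
translate([1758, 104, 45]) cube([110, 20, 1575]);
translate([1954, 104, 45]) cube([110, 20, 1575]);
translate([2150, 104, 45]) cube([110, 20, 1575]);


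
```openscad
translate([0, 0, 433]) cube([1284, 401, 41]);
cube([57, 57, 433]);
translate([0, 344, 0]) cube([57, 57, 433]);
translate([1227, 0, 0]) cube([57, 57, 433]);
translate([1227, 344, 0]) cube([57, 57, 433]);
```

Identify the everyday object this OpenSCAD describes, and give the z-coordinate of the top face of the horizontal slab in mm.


A bench. The seat-top height is 474 mm.

A long slab on four corner posts — a bench. The slab sits at z = 433 with thickness 41, so the top is 433 + 41 = 474 mm.


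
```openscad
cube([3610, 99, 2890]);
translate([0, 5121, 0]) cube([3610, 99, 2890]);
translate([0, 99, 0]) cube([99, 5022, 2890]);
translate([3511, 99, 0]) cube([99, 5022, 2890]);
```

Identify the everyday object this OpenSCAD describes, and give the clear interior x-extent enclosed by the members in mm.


A house (or room) frame. The interior width is 3412 mm.

Four 2890 mm walls enclosing a rectangle with no floor or roof — a room or house frame. Outside width is 3610 mm and wall thickness is 99 mm, so the interior width is 3610 − 2 × 99 = 3412 mm.


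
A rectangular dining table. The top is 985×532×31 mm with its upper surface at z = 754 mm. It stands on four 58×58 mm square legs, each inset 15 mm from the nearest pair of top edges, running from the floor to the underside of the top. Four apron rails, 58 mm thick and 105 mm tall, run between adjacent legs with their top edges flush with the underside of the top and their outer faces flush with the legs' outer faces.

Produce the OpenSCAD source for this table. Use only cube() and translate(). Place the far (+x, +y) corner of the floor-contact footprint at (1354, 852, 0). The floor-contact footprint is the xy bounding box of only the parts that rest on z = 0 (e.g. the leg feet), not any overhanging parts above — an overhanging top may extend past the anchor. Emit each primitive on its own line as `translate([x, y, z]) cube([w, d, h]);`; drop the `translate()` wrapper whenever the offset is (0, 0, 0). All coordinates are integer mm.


translate([384, 335, 723]) cube([985, 532, 31]);
translate([399, 350, 0]) cube([58, 58, 723]);
translate([1296, 350, 0]) cube([58, 58, 723]);
translate([399, 794, 0]) cube([58, 58, 723]);
translate([1296, 794, 0]) cube([58, 58, 723]);
translate([457, 350, 618]) cube([839, 58, 105]);
translate([457, 794, 618]) cube([839, 58, 105]);
translate([399, 408, 618]) cube([58, 386, 105]);
translate([1296, 408, 618]) cube([58, 386, 105]);


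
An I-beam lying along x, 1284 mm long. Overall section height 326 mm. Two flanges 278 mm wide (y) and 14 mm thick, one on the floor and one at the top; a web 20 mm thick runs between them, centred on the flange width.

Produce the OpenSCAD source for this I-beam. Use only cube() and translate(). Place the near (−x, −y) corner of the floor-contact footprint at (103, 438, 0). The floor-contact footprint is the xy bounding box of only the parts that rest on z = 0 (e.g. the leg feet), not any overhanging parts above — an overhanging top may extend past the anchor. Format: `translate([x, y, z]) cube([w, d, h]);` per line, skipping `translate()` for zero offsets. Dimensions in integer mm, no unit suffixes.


translate([103, 438, 0]) cube([1284, 278, 14]);
translate([103, 567, 14]) cube([1284, 20, 298]);
translate([103, 438, 312]) cube([1284, 278, 14]);


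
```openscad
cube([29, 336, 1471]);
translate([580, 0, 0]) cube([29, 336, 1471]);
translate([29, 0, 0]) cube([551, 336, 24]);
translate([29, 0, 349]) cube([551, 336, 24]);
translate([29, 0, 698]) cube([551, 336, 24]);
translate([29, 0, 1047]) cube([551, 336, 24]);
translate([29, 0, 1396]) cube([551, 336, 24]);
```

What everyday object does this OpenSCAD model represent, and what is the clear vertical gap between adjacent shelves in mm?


A bookshelf. The clear shelf gap is 325 mm.

Two tall side panels with 5 horizontal boards between them — a bookshelf. The first two shelf undersides are at z = 0 and z = 349; with shelf thickness 24, the clear gap is 349 − 0 − 24 = 325 mm.


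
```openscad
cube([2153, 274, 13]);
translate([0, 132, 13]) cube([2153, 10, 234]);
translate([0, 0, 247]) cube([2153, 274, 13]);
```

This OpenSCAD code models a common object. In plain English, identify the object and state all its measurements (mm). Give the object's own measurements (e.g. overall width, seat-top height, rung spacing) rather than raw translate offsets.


An I-beam lying along x, 2153 mm long. Overall section height 260 mm. Two flanges 274 mm wide (y) and 13 mm thick, one on the floor and one at the top; a web 10 mm thick runs between them, centred on the flange width.


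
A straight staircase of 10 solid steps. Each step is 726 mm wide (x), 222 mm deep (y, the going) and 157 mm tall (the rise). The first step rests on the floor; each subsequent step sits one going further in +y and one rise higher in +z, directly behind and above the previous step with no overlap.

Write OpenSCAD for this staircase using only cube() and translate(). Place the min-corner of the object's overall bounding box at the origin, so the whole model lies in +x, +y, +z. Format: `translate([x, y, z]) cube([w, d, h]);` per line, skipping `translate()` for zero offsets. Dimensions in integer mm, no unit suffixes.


cube([726, 222, 157]);
translate([0, 222, 157]) cube([726, 222, 157]);
translate([0, 444, 314]) cube([726, 222, 157]);
translate([0, 666, 471]) cube([726, 222, 157]);
translate([0, 888, 628]) cube([726, 222, 157]);
translate([0, 1110, 785]) cube([726, 222, 157]);
translate([0, 1332, 942]) cube([726, 222, 157]);
translate([0, 1554, 1099]) cube([726, 222, 157]);
translate([0, 1776, 1256]) cube([726, 222, 157]);
translate([0, 1998, 1413]) cube([726, 222, 157]);


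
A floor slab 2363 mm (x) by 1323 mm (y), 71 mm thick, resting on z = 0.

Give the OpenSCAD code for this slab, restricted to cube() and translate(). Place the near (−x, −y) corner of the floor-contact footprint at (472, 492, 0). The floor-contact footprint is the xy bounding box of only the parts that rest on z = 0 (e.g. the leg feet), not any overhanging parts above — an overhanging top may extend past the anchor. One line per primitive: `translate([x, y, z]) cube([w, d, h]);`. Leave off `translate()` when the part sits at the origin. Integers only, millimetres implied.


translate([472, 492, 0]) cube([2363, 1323, 71]);


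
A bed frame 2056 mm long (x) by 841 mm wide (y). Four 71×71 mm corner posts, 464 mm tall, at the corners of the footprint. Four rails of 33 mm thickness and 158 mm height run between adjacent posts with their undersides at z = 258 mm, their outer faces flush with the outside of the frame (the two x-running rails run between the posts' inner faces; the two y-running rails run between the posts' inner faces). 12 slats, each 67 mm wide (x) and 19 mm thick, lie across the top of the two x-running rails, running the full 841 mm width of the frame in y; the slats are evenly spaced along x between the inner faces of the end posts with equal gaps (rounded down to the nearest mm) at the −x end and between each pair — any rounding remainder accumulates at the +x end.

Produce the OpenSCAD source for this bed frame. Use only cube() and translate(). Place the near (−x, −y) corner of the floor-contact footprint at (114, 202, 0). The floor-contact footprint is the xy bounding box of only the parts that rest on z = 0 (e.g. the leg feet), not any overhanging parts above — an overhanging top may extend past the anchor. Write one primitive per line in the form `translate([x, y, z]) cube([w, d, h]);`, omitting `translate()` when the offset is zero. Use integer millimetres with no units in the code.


translate([114, 202, 0]) cube([71, 71, 464]);
translate([114, 972, 0]) cube([71, 71, 464]);
translate([2099, 202, 0]) cube([71, 71, 464]);
translate([2099, 972, 0]) cube([71, 71, 464]);
translate([185, 202, 258]) cube([1914, 33, 158]);
translate([185, 1010, 258]) cube([1914, 33, 158]);
translate([114, 273, 258]) cube([33, 699, 158]);
translate([2137, 273, 258]) cube([33, 699, 158]);
translate([270, 202, 416]) cube([67, 841, 19]);
translate([422, 202, 416]) cube([67, 841, 19]);
translate([574, 202, 416]) cube([67, 841, 19]);
translate([726, 202, 416]) cube([67, 841, 19]);
translate([878, 202, 416]) cube([67, 841, 19]);
translate([1030, 202, 416]) cube([67, 841, 19]);
translate([1182, 202, 416]) cube([67, 841, 19]);
translate([1334, 202, 416]) cube([67, 841, 19]);
translate([1486, 202, 416]) cube([67, 841, 19]);
translate([1638, 202, 416]) cube([67, 841, 19]);
translate([1790, 202, 416]) cube([67, 841, 19]);
translate([1942, 202, 416]) cube([67, 841, 19]);


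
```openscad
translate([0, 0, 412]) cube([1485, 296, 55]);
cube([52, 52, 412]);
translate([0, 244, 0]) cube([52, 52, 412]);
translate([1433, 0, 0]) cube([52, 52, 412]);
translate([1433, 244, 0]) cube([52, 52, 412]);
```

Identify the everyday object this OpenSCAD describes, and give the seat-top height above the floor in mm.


A bench. The seat-top height is 467 mm.

A long slab on four corner posts — a bench. The slab sits at z = 412 with thickness 55, so the top is 412 + 55 = 467 mm.


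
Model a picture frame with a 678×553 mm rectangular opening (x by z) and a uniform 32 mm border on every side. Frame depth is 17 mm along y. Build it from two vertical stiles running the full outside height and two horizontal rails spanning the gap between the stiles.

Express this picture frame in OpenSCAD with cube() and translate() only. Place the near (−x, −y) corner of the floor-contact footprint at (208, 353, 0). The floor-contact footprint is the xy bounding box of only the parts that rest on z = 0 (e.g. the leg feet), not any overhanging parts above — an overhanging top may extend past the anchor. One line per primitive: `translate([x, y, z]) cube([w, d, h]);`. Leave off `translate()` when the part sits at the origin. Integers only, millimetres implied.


translate([208, 353, 0]) cube([32, 17, 617]);
translate([918, 353, 0]) cube([32, 17, 617]);
translate([240, 353, 0]) cube([678, 17, 32]);
translate([240, 353, 585]) cube([678, 17, 32]);


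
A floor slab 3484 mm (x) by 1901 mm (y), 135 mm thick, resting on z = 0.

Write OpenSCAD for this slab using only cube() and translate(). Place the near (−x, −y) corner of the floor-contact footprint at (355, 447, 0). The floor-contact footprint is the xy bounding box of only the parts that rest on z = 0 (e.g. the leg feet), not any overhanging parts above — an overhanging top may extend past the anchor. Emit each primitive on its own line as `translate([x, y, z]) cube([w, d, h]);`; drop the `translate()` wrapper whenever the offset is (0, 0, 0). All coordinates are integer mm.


translate([355, 447, 0]) cube([3484, 1901, 135]);


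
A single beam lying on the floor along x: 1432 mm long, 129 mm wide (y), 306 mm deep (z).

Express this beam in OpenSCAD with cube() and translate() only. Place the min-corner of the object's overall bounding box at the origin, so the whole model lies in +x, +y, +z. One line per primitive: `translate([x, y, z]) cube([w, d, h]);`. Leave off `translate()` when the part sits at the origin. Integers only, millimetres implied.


cube([1432, 129, 306]);


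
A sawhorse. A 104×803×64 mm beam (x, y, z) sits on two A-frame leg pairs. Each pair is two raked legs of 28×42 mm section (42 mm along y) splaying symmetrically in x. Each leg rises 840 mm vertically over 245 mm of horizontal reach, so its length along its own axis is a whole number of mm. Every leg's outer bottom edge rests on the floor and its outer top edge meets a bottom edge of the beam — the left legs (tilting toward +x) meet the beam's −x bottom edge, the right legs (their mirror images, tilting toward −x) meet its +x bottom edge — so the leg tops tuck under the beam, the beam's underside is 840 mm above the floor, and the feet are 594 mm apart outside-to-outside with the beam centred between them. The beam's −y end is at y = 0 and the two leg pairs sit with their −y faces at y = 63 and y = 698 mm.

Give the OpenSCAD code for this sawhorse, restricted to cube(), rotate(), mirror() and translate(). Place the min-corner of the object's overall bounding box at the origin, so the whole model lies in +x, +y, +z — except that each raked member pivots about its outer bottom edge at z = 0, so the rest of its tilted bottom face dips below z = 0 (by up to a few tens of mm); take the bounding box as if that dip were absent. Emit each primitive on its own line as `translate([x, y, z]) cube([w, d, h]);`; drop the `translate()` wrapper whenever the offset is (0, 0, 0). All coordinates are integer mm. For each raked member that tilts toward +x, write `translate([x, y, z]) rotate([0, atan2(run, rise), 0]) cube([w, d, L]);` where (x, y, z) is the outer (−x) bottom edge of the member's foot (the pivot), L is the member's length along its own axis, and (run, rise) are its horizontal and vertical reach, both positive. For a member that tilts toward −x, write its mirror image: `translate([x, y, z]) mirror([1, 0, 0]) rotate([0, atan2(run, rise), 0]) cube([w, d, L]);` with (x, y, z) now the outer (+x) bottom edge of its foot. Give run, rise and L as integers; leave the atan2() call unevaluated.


translate([245, 0, 840]) cube([104, 803, 64]);
translate([0, 63, 0]) rotate([0, atan2(245, 840), 0]) cube([28, 42, 875]);
translate([594, 63, 0]) mirror([1, 0, 0]) rotate([0, atan2(245, 840), 0]) cube([28, 42, 875]);
translate([0, 698, 0]) rotate([0, atan2(245, 840), 0]) cube([28, 42, 875]);
translate([594, 698, 0]) mirror([1, 0, 0]) rotate([0, atan2(245, 840), 0]) cube([28, 42, 875]);


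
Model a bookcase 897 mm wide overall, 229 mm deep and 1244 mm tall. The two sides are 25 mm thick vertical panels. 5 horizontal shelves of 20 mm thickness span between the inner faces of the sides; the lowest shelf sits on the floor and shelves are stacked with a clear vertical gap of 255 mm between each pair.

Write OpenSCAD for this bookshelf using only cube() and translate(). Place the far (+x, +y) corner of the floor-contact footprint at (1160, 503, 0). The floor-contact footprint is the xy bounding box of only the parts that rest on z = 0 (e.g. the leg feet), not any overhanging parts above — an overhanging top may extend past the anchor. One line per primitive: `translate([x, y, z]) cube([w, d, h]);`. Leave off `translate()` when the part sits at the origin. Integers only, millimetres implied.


translate([263, 274, 0]) cube([25, 229, 1244]);
translate([1135, 274, 0]) cube([25, 229, 1244]);
translate([288, 274, 0]) cube([847, 229, 20]);
translate([288, 274, 275]) cube([847, 229, 20]);
translate([288, 274, 550]) cube([847, 229, 20]);
translate([288, 274, 825]) cube([847, 229, 20]);
translate([288, 274, 1100]) cube([847, 229, 20]);


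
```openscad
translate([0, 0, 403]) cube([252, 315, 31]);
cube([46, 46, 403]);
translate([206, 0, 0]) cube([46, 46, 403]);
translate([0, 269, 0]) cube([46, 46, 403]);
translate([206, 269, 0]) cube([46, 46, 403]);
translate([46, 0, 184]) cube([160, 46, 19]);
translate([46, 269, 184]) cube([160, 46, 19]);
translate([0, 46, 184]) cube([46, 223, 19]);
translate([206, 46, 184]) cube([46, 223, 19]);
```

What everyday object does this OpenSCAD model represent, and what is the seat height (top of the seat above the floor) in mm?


A stool. The seat height is 434 mm.

A 252×315×31 slab at z = 403 on four corner posts — a stool. The seat top is 403 + 31 = 434 mm.


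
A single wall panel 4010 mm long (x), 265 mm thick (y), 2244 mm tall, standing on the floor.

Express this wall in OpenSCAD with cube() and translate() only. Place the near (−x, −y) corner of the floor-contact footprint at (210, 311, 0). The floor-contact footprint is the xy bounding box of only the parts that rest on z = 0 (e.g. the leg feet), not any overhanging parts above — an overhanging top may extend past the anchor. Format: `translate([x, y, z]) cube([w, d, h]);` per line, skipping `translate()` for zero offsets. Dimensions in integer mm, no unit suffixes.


translate([210, 311, 0]) cube([4010, 265, 2244]);


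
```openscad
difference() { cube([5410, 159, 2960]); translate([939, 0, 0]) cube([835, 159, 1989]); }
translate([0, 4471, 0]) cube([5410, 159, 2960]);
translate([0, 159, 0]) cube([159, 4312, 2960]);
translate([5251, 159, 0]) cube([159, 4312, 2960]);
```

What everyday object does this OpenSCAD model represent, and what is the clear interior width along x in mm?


A single room. The interior width is 5092 mm.

Four walls enclosing a rectangle with a door in the front wall — a room. Outside width 5410 minus two 159 mm walls gives 5092 mm.


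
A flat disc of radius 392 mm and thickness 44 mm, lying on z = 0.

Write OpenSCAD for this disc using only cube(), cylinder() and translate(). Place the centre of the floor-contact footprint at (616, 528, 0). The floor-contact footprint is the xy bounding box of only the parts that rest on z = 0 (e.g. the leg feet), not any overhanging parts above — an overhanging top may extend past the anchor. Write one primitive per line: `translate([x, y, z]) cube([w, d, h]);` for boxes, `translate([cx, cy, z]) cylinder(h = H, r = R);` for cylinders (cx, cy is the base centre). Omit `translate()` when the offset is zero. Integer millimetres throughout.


translate([616, 528, 0]) cylinder(h = 44, r = 392);


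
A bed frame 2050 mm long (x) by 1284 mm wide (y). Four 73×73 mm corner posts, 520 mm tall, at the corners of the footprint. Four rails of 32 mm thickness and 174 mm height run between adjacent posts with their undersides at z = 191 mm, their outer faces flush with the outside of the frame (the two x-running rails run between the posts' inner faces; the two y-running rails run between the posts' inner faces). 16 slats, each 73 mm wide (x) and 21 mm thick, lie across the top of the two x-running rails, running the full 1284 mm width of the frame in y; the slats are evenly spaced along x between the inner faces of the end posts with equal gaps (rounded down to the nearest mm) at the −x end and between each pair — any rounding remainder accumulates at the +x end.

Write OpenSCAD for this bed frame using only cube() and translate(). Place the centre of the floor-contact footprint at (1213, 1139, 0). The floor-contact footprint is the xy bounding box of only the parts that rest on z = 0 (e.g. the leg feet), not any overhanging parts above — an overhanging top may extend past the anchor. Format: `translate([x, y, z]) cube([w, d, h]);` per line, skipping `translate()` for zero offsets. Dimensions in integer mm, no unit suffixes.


translate([188, 497, 0]) cube([73, 73, 520]);
translate([188, 1708, 0]) cube([73, 73, 520]);
translate([2165, 497, 0]) cube([73, 73, 520]);
translate([2165, 1708, 0]) cube([73, 73, 520]);
translate([261, 497, 191]) cube([1904, 32, 174]);
translate([261, 1749, 191]) cube([1904, 32, 174]);
translate([188, 570, 191]) cube([32, 1138, 174]);
translate([2206, 570, 191]) cube([32, 1138, 174]);
translate([304, 497, 365]) cube([73, 1284, 21]);
translate([420, 497, 365]) cube([73, 1284, 21]);
translate([536, 497, 365]) cube([73, 1284, 21]);
translate([652, 497, 365]) cube([73, 1284, 21]);
translate([768, 497, 365]) cube([73, 1284, 21]);
translate([884, 497, 365]) cube([73, 1284, 21]);
translate([1000, 497, 365]) cube([73, 1284, 21]);
translate([1116, 497, 365]) cube([73, 1284, 21]);
translate([1232, 497, 365]) cube([73, 1284, 21]);
translate([1348, 497, 365]) cube([73, 1284, 21]);
translate([1464, 497, 365]) cube([73, 1284, 21]);
translate([1580, 497, 365]) cube([73, 1284, 21]);
translate([1696, 497, 365]) cube([73, 1284, 21]);
translate([1812, 497, 365]) cube([73, 1284, 21]);
translate([1928, 497, 365]) cube([73, 1284, 21]);
translate([2044, 497, 365]) cube([73, 1284, 21]);


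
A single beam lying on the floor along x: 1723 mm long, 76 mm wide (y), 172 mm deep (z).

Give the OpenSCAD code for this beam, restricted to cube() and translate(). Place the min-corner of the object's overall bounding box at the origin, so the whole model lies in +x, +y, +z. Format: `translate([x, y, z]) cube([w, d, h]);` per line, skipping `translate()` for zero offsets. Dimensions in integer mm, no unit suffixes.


cube([1723, 76, 172]);


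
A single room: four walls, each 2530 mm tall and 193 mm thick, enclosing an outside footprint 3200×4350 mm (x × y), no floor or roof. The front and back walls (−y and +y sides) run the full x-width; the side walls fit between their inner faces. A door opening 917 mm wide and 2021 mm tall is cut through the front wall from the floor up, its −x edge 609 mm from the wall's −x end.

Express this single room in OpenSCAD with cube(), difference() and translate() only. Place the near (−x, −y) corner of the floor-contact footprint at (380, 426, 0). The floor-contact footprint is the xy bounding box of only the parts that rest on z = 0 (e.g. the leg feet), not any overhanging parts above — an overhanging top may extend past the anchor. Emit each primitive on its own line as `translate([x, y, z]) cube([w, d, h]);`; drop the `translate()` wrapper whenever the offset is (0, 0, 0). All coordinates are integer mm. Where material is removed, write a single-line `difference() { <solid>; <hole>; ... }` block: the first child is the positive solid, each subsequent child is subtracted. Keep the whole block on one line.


difference() { translate([380, 426, 0]) cube([3200, 193, 2530]); translate([989, 426, 0]) cube([917, 193, 2021]); }
translate([380, 4583, 0]) cube([3200, 193, 2530]);
translate([380, 619, 0]) cube([193, 3964, 2530]);
translate([3387, 619, 0]) cube([193, 3964, 2530]);


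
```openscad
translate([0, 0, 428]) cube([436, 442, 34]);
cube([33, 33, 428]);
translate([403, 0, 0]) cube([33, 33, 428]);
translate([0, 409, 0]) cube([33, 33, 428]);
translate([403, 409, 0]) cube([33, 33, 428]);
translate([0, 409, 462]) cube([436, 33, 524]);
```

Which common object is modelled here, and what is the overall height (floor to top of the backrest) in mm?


A chair. The overall height is 986 mm.

A slab on four corner posts with a tall panel at the back — a chair. The seat slab sits at z = 428 with thickness 34, and the 524 mm backrest starts at the seat top, so the overall height is 428 + 34 + 524 = 986 mm.


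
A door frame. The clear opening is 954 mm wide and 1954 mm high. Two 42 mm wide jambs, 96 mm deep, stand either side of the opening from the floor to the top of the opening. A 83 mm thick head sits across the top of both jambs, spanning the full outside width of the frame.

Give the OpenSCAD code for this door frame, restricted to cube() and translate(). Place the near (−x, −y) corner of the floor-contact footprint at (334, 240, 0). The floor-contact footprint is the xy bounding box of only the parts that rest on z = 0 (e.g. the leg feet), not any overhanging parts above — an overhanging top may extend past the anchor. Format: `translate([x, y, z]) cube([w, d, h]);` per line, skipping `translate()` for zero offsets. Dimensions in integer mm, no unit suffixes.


translate([334, 240, 0]) cube([42, 96, 1954]);
translate([1330, 240, 0]) cube([42, 96, 1954]);
translate([334, 240, 1954]) cube([1038, 96, 83]);


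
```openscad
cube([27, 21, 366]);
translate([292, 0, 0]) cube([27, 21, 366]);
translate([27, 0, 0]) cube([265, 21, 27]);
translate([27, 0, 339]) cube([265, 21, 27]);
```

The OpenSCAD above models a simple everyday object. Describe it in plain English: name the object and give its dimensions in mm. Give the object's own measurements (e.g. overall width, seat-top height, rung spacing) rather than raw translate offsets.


A rectangular picture frame lying in the x–z plane (depth along y). The opening is 265 mm wide (x) by 312 mm tall (z), surrounded by a border 27 mm wide on all four sides. The frame is 21 mm deep and is made of two full-height vertical stiles with two horizontal rails fitted between them.


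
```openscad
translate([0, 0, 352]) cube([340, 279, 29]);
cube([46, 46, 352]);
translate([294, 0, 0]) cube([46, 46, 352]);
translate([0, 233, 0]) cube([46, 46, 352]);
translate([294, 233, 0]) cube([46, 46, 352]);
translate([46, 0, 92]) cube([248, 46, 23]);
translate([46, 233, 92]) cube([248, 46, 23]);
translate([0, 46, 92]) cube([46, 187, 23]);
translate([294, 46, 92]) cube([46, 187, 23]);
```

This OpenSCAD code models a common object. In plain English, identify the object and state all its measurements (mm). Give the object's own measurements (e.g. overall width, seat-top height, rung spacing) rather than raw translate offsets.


A four-legged stool. The seat is a 340×279×29 mm slab whose top surface is at z = 381 mm; four square legs, each 46×46 mm in cross-section, run from the floor (z = 0) to the underside of the seat, each flush with a corner of the seat. Four stretchers, 46 mm wide and 23 mm tall, connect adjacent legs with their undersides at z = 92 mm, each running between the inner faces of the legs it joins and aligned with the legs' outer faces on the other axis.


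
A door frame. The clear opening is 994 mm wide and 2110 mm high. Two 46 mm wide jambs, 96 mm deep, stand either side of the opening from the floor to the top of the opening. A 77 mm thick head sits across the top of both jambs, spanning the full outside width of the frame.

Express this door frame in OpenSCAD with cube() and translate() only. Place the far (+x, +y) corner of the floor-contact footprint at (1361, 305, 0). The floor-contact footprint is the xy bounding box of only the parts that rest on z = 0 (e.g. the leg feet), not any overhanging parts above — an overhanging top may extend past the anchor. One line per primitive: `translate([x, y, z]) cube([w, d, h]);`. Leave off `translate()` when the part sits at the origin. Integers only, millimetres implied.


translate([275, 209, 0]) cube([46, 96, 2110]);
translate([1315, 209, 0]) cube([46, 96, 2110]);
translate([275, 209, 2110]) cube([1086, 96, 77]);


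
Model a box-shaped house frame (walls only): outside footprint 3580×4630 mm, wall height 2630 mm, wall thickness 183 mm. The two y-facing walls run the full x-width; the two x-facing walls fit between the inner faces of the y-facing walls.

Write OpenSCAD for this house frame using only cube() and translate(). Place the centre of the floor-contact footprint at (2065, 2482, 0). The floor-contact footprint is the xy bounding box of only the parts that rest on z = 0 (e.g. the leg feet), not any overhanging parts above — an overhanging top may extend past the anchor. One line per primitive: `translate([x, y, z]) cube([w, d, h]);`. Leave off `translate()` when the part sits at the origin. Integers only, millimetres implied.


translate([275, 167, 0]) cube([3580, 183, 2630]);
translate([275, 4614, 0]) cube([3580, 183, 2630]);
translate([275, 350, 0]) cube([183, 4264, 2630]);
translate([3672, 350, 0]) cube([183, 4264, 2630]);


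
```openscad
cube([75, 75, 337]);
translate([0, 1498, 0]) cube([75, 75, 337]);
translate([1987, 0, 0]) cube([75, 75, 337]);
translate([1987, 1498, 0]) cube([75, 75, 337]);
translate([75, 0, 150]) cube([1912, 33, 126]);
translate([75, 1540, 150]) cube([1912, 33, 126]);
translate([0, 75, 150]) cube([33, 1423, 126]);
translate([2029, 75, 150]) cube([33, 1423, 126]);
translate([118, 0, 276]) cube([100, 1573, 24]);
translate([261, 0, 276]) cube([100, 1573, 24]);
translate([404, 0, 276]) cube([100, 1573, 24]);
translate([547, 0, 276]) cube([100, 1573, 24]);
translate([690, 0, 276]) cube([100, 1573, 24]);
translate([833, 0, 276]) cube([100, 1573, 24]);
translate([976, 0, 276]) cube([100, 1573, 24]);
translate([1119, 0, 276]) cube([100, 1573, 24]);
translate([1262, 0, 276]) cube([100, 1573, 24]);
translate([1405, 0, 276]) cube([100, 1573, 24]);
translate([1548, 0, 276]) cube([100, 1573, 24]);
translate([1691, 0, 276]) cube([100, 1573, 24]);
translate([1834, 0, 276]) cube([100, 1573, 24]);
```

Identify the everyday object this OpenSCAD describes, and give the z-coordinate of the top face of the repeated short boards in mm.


A bed frame. The slat-top height is 300 mm.

Four posts, four rails, and a row of slats — a bed frame. Slats sit on the rails at z = 150 + 126 = 276; with slat thickness 24, the top is 300 mm.


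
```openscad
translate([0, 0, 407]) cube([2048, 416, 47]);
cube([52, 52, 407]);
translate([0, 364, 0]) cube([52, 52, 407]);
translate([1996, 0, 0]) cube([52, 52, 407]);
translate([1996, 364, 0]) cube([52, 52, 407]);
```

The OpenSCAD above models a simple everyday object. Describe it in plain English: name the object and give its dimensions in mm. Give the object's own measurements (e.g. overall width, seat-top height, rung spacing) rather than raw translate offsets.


A bench: a 2048×416 mm seat slab, 47 mm thick, top at z = 454 mm, on four 52×52 mm square legs flush with the seat corners and standing on z = 0.


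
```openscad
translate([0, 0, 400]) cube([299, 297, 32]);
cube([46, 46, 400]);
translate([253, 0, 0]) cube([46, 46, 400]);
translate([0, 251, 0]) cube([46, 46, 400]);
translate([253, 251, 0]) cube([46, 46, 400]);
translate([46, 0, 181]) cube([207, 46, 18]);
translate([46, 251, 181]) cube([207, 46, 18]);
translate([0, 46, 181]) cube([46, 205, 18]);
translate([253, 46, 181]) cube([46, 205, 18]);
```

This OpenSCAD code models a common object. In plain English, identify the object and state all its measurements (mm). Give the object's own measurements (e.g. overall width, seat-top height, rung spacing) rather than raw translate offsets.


A four-legged stool. The seat is a 299×297×32 mm slab whose top surface is at z = 432 mm; four square legs, each 46×46 mm in cross-section, run from the floor (z = 0) to the underside of the seat, each flush with a corner of the seat. Four stretchers, 46 mm wide and 18 mm tall, connect adjacent legs with their undersides at z = 181 mm, each running between the inner faces of the legs it joins and aligned with the legs' outer faces on the other axis.


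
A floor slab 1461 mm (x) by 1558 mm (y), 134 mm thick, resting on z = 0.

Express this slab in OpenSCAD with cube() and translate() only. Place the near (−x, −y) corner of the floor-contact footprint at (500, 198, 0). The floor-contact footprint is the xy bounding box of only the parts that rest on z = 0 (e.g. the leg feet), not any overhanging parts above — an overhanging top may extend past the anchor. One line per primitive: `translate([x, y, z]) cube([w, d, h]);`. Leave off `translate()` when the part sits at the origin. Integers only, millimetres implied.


translate([500, 198, 0]) cube([1461, 1558, 134]);


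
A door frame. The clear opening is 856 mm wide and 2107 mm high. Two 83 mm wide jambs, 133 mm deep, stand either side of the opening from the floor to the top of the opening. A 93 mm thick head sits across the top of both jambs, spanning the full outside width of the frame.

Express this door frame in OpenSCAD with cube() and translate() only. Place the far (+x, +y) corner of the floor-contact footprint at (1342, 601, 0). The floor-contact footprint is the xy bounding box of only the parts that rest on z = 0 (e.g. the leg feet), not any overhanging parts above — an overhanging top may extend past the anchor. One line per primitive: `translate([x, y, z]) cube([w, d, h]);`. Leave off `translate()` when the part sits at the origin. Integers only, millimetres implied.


translate([320, 468, 0]) cube([83, 133, 2107]);
translate([1259, 468, 0]) cube([83, 133, 2107]);
translate([320, 468, 2107]) cube([1022, 133, 93]);


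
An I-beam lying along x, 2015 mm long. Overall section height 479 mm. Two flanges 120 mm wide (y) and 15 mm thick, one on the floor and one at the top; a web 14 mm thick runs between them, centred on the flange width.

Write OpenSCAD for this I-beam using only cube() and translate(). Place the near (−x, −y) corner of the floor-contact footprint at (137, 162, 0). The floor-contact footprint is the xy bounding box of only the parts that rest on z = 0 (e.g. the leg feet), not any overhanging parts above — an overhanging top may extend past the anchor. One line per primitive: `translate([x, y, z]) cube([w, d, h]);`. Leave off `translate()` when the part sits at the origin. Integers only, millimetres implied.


translate([137, 162, 0]) cube([2015, 120, 15]);
translate([137, 215, 15]) cube([2015, 14, 449]);
translate([137, 162, 464]) cube([2015, 120, 15]);


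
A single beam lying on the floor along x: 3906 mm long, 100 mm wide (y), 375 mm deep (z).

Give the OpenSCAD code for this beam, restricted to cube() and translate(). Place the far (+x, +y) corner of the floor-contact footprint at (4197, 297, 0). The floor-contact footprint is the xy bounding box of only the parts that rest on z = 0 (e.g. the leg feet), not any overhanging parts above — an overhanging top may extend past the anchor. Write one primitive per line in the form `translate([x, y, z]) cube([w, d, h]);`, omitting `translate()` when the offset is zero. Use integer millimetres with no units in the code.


translate([291, 197, 0]) cube([3906, 100, 375]);


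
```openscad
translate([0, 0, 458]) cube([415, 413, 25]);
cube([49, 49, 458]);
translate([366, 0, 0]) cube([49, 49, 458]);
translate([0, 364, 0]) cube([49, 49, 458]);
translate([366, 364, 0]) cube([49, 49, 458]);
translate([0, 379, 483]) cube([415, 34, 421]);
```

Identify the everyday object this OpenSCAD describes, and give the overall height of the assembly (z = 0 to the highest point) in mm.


A chair. The overall height is 904 mm.

A slab on four corner posts with a tall panel at the back — a chair. The seat slab sits at z = 458 with thickness 25, and the 421 mm backrest starts at the seat top, so the overall height is 458 + 25 + 421 = 904 mm.


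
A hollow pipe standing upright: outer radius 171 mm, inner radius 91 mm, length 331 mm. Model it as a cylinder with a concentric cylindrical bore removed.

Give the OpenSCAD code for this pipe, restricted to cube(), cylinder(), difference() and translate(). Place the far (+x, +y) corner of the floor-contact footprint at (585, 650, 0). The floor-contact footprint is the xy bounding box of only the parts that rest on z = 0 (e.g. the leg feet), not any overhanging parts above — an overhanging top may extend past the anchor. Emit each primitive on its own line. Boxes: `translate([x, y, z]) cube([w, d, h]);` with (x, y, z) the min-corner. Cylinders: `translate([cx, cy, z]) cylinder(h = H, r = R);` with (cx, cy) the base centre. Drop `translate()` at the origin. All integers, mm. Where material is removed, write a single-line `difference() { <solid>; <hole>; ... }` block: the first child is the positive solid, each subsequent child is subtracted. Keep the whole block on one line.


difference() { translate([414, 479, 0]) cylinder(h = 331, r = 171); translate([414, 479, 0]) cylinder(h = 331, r = 91); }


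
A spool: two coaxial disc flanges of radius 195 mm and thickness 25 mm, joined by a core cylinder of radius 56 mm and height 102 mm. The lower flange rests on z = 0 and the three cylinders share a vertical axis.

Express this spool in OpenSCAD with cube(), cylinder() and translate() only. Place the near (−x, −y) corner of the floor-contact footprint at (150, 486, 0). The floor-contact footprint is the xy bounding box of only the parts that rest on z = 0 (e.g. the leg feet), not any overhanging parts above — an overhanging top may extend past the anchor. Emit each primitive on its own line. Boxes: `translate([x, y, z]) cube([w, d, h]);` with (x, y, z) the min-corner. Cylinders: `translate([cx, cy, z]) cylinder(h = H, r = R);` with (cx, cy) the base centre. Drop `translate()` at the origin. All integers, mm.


translate([345, 681, 0]) cylinder(h = 25, r = 195);
translate([345, 681, 25]) cylinder(h = 102, r = 56);
translate([345, 681, 127]) cylinder(h = 25, r = 195);


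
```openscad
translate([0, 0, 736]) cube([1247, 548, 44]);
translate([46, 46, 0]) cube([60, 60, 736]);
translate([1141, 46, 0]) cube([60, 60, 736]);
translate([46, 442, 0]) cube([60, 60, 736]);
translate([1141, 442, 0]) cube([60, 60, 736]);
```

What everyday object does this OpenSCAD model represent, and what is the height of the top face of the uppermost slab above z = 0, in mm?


A table. The table height is 780 mm.

A 1247×548×44 slab sits at z = 736 on four 60 mm square posts — a table. The top surface is at 736 + 44 = 780 mm.


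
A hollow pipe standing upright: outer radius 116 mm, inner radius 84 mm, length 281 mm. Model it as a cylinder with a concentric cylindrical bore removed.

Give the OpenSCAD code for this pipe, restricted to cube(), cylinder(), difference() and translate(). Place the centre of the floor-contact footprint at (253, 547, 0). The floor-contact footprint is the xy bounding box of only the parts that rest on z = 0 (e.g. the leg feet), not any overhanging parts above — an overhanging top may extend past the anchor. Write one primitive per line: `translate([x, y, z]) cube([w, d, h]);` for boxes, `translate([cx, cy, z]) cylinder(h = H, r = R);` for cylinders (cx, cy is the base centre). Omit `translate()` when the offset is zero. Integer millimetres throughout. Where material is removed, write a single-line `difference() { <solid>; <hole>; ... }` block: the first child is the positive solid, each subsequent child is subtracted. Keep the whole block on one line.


difference() { translate([253, 547, 0]) cylinder(h = 281, r = 116); translate([253, 547, 0]) cylinder(h = 281, r = 84); }


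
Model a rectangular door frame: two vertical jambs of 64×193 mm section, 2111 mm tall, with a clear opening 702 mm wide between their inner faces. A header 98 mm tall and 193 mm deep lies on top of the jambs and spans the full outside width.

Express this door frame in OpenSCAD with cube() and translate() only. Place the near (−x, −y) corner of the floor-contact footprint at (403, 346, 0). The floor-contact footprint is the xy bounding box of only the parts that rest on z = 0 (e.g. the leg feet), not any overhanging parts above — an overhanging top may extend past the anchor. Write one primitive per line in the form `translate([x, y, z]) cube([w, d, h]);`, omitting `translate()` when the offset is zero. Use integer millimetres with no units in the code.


translate([403, 346, 0]) cube([64, 193, 2111]);
translate([1169, 346, 0]) cube([64, 193, 2111]);
translate([403, 346, 2111]) cube([830, 193, 98]);


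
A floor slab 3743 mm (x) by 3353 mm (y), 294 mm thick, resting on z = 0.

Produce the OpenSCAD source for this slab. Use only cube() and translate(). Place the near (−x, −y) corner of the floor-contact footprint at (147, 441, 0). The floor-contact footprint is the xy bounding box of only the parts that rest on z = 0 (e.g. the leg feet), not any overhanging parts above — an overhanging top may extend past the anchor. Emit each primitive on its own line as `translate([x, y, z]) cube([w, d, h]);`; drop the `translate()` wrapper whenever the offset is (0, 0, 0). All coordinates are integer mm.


translate([147, 441, 0]) cube([3743, 3353, 294]);
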